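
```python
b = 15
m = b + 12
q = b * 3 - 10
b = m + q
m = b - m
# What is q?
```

Trace (tracking q):
b = 15  # -> b = 15
m = b + 12  # -> m = 27
q = b * 3 - 10  # -> q = 35
b = m + q  # -> b = 62
m = b - m  # -> m = 35

Answer: 35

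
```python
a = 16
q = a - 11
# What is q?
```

Trace (tracking q):
a = 16  # -> a = 16
q = a - 11  # -> q = 5

Answer: 5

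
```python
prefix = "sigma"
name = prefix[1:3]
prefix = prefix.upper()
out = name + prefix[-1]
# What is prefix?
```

Trace (tracking prefix):
prefix = 'sigma'  # -> prefix = 'sigma'
name = prefix[1:3]  # -> name = 'ig'
prefix = prefix.upper()  # -> prefix = 'SIGMA'
out = name + prefix[-1]  # -> out = 'igA'

Answer: 'SIGMA'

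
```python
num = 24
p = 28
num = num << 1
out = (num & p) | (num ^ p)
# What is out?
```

Trace (tracking out):
num = 24  # -> num = 24
p = 28  # -> p = 28
num = num << 1  # -> num = 48
out = num & p | num ^ p  # -> out = 60

Answer: 60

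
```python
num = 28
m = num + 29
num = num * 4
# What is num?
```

Answer: 112

Derivation:
Trace (tracking num):
num = 28  # -> num = 28
m = num + 29  # -> m = 57
num = num * 4  # -> num = 112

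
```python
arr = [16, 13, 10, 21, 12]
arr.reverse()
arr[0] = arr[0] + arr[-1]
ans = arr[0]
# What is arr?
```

Trace (tracking arr):
arr = [16, 13, 10, 21, 12]  # -> arr = [16, 13, 10, 21, 12]
arr.reverse()  # -> arr = [12, 21, 10, 13, 16]
arr[0] = arr[0] + arr[-1]  # -> arr = [28, 21, 10, 13, 16]
ans = arr[0]  # -> ans = 28

Answer: [28, 21, 10, 13, 16]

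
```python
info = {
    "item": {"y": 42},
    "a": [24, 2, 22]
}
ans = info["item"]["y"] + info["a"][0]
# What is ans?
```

Trace (tracking ans):
info = {'item': {'y': 42}, 'a': [24, 2, 22]}  # -> info = {'item': {'y': 42}, 'a': [24, 2, 22]}
ans = info['item']['y'] + info['a'][0]  # -> ans = 66

Answer: 66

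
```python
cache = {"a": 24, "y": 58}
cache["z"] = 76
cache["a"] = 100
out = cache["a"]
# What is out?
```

Answer: 100

Derivation:
Trace (tracking out):
cache = {'a': 24, 'y': 58}  # -> cache = {'a': 24, 'y': 58}
cache['z'] = 76  # -> cache = {'a': 24, 'y': 58, 'z': 76}
cache['a'] = 100  # -> cache = {'a': 100, 'y': 58, 'z': 76}
out = cache['a']  # -> out = 100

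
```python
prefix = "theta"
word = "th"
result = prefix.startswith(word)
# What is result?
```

Answer: True

Derivation:
Trace (tracking result):
prefix = 'theta'  # -> prefix = 'theta'
word = 'th'  # -> word = 'th'
result = prefix.startswith(word)  # -> result = True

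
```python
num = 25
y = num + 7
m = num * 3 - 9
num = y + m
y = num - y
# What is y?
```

Answer: 66

Derivation:
Trace (tracking y):
num = 25  # -> num = 25
y = num + 7  # -> y = 32
m = num * 3 - 9  # -> m = 66
num = y + m  # -> num = 98
y = num - y  # -> y = 66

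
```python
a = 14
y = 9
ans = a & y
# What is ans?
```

Answer: 8

Derivation:
Trace (tracking ans):
a = 14  # -> a = 14
y = 9  # -> y = 9
ans = a & y  # -> ans = 8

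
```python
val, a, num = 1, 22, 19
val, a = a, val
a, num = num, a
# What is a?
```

Answer: 19

Derivation:
Trace (tracking a):
val, a, num = (1, 22, 19)  # -> val = 1, a = 22, num = 19
val, a = (a, val)  # -> val = 22, a = 1
a, num = (num, a)  # -> a = 19, num = 1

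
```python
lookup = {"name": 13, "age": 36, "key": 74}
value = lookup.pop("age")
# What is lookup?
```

Trace (tracking lookup):
lookup = {'name': 13, 'age': 36, 'key': 74}  # -> lookup = {'name': 13, 'age': 36, 'key': 74}
value = lookup.pop('age')  # -> value = 36

Answer: {'name': 13, 'key': 74}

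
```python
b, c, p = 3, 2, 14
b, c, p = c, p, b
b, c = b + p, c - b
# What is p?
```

Answer: 3

Derivation:
Trace (tracking p):
b, c, p = (3, 2, 14)  # -> b = 3, c = 2, p = 14
b, c, p = (c, p, b)  # -> b = 2, c = 14, p = 3
b, c = (b + p, c - b)  # -> b = 5, c = 12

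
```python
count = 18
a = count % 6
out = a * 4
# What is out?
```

Trace (tracking out):
count = 18  # -> count = 18
a = count % 6  # -> a = 0
out = a * 4  # -> out = 0

Answer: 0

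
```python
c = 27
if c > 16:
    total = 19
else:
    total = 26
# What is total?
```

Trace (tracking total):
c = 27  # -> c = 27
if c > 16:  # condition is True
    total = 19  # -> total = 19

Answer: 19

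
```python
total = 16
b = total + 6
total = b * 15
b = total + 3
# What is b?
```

Trace (tracking b):
total = 16  # -> total = 16
b = total + 6  # -> b = 22
total = b * 15  # -> total = 330
b = total + 3  # -> b = 333

Answer: 333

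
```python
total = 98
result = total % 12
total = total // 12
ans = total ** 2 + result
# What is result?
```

Answer: 2

Derivation:
Trace (tracking result):
total = 98  # -> total = 98
result = total % 12  # -> result = 2
total = total // 12  # -> total = 8
ans = total ** 2 + result  # -> ans = 66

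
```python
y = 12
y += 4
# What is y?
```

Answer: 16

Derivation:
Trace (tracking y):
y = 12  # -> y = 12
y += 4  # -> y = 16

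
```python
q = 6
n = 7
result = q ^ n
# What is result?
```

Trace (tracking result):
q = 6  # -> q = 6
n = 7  # -> n = 7
result = q ^ n  # -> result = 1

Answer: 1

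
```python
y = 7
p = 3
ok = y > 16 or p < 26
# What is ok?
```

Answer: True

Derivation:
Trace (tracking ok):
y = 7  # -> y = 7
p = 3  # -> p = 3
ok = y > 16 or p < 26  # -> ok = True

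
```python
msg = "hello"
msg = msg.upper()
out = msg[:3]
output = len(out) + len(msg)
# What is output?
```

Answer: 8

Derivation:
Trace (tracking output):
msg = 'hello'  # -> msg = 'hello'
msg = msg.upper()  # -> msg = 'HELLO'
out = msg[:3]  # -> out = 'HEL'
output = len(out) + len(msg)  # -> output = 8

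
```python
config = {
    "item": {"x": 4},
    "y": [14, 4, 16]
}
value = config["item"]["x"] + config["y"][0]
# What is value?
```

Trace (tracking value):
config = {'item': {'x': 4}, 'y': [14, 4, 16]}  # -> config = {'item': {'x': 4}, 'y': [14, 4, 16]}
value = config['item']['x'] + config['y'][0]  # -> value = 18

Answer: 18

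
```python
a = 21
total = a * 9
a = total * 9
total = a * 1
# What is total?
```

Trace (tracking total):
a = 21  # -> a = 21
total = a * 9  # -> total = 189
a = total * 9  # -> a = 1701
total = a * 1  # -> total = 1701

Answer: 1701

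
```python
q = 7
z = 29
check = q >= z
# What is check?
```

Answer: False

Derivation:
Trace (tracking check):
q = 7  # -> q = 7
z = 29  # -> z = 29
check = q >= z  # -> check = False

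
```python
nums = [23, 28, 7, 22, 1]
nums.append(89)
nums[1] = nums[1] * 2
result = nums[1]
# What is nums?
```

Answer: [23, 56, 7, 22, 1, 89]

Derivation:
Trace (tracking nums):
nums = [23, 28, 7, 22, 1]  # -> nums = [23, 28, 7, 22, 1]
nums.append(89)  # -> nums = [23, 28, 7, 22, 1, 89]
nums[1] = nums[1] * 2  # -> nums = [23, 56, 7, 22, 1, 89]
result = nums[1]  # -> result = 56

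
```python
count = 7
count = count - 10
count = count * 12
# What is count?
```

Trace (tracking count):
count = 7  # -> count = 7
count = count - 10  # -> count = -3
count = count * 12  # -> count = -36

Answer: -36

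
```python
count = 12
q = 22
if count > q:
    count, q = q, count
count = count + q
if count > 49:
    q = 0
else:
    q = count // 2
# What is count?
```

Answer: 34

Derivation:
Trace (tracking count):
count = 12  # -> count = 12
q = 22  # -> q = 22
if count > q:  # condition is False
count = count + q  # -> count = 34
if count > 49:  # condition is False
else:
    q = count // 2  # -> q = 17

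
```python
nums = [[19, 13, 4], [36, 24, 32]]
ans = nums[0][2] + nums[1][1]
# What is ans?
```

Answer: 28

Derivation:
Trace (tracking ans):
nums = [[19, 13, 4], [36, 24, 32]]  # -> nums = [[19, 13, 4], [36, 24, 32]]
ans = nums[0][2] + nums[1][1]  # -> ans = 28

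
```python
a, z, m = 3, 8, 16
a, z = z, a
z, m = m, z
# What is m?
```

Trace (tracking m):
a, z, m = (3, 8, 16)  # -> a = 3, z = 8, m = 16
a, z = (z, a)  # -> a = 8, z = 3
z, m = (m, z)  # -> z = 16, m = 3

Answer: 3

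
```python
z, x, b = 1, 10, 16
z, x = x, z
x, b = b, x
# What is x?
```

Answer: 16

Derivation:
Trace (tracking x):
z, x, b = (1, 10, 16)  # -> z = 1, x = 10, b = 16
z, x = (x, z)  # -> z = 10, x = 1
x, b = (b, x)  # -> x = 16, b = 1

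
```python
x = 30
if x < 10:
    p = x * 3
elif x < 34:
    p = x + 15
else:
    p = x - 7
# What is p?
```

Answer: 45

Derivation:
Trace (tracking p):
x = 30  # -> x = 30
if x < 10:  # condition is False
elif x < 34:  # condition is True
    p = x + 15  # -> p = 45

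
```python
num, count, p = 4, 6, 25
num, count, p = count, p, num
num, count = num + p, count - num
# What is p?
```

Trace (tracking p):
num, count, p = (4, 6, 25)  # -> num = 4, count = 6, p = 25
num, count, p = (count, p, num)  # -> num = 6, count = 25, p = 4
num, count = (num + p, count - num)  # -> num = 10, count = 19

Answer: 4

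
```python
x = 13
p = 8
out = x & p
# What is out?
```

Answer: 8

Derivation:
Trace (tracking out):
x = 13  # -> x = 13
p = 8  # -> p = 8
out = x & p  # -> out = 8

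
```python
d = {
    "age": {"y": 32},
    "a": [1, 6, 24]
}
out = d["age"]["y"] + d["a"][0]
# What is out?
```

Answer: 33

Derivation:
Trace (tracking out):
d = {'age': {'y': 32}, 'a': [1, 6, 24]}  # -> d = {'age': {'y': 32}, 'a': [1, 6, 24]}
out = d['age']['y'] + d['a'][0]  # -> out = 33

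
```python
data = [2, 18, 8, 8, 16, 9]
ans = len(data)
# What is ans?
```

Trace (tracking ans):
data = [2, 18, 8, 8, 16, 9]  # -> data = [2, 18, 8, 8, 16, 9]
ans = len(data)  # -> ans = 6

Answer: 6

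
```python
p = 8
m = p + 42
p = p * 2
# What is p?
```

Trace (tracking p):
p = 8  # -> p = 8
m = p + 42  # -> m = 50
p = p * 2  # -> p = 16

Answer: 16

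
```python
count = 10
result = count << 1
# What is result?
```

Answer: 20

Derivation:
Trace (tracking result):
count = 10  # -> count = 10
result = count << 1  # -> result = 20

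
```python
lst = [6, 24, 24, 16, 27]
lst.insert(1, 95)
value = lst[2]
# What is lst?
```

Trace (tracking lst):
lst = [6, 24, 24, 16, 27]  # -> lst = [6, 24, 24, 16, 27]
lst.insert(1, 95)  # -> lst = [6, 95, 24, 24, 16, 27]
value = lst[2]  # -> value = 24

Answer: [6, 95, 24, 24, 16, 27]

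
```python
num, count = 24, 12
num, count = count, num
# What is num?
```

Trace (tracking num):
num, count = (24, 12)  # -> num = 24, count = 12
num, count = (count, num)  # -> num = 12, count = 24

Answer: 12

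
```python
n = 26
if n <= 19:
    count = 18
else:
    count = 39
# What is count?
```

Answer: 39

Derivation:
Trace (tracking count):
n = 26  # -> n = 26
if n <= 19:  # condition is False
else:
    count = 39  # -> count = 39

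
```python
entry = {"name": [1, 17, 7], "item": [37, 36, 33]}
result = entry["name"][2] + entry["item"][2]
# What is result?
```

Answer: 40

Derivation:
Trace (tracking result):
entry = {'name': [1, 17, 7], 'item': [37, 36, 33]}  # -> entry = {'name': [1, 17, 7], 'item': [37, 36, 33]}
result = entry['name'][2] + entry['item'][2]  # -> result = 40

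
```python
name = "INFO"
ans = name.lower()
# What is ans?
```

Answer: 'info'

Derivation:
Trace (tracking ans):
name = 'INFO'  # -> name = 'INFO'
ans = name.lower()  # -> ans = 'info'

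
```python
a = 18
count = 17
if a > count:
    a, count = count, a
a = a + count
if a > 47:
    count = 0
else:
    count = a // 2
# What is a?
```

Trace (tracking a):
a = 18  # -> a = 18
count = 17  # -> count = 17
if a > count:  # condition is True
    a, count = (count, a)  # -> a = 17, count = 18
a = a + count  # -> a = 35
if a > 47:  # condition is False
else:
    count = a // 2  # -> count = 17

Answer: 35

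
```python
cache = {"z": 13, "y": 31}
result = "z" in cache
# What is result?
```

Trace (tracking result):
cache = {'z': 13, 'y': 31}  # -> cache = {'z': 13, 'y': 31}
result = 'z' in cache  # -> result = True

Answer: True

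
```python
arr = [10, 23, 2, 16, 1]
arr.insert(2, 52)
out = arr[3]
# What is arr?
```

Trace (tracking arr):
arr = [10, 23, 2, 16, 1]  # -> arr = [10, 23, 2, 16, 1]
arr.insert(2, 52)  # -> arr = [10, 23, 52, 2, 16, 1]
out = arr[3]  # -> out = 2

Answer: [10, 23, 52, 2, 16, 1]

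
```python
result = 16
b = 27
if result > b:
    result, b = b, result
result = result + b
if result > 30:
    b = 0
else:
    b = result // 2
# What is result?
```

Answer: 43

Derivation:
Trace (tracking result):
result = 16  # -> result = 16
b = 27  # -> b = 27
if result > b:  # condition is False
result = result + b  # -> result = 43
if result > 30:  # condition is True
    b = 0  # -> b = 0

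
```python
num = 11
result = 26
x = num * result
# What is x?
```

Answer: 286

Derivation:
Trace (tracking x):
num = 11  # -> num = 11
result = 26  # -> result = 26
x = num * result  # -> x = 286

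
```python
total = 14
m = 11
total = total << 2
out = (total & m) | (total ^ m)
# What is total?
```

Answer: 56

Derivation:
Trace (tracking total):
total = 14  # -> total = 14
m = 11  # -> m = 11
total = total << 2  # -> total = 56
out = total & m | total ^ m  # -> out = 59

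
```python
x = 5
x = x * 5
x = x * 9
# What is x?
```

Trace (tracking x):
x = 5  # -> x = 5
x = x * 5  # -> x = 25
x = x * 9  # -> x = 225

Answer: 225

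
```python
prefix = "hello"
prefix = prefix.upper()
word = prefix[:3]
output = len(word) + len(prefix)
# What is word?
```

Answer: 'HEL'

Derivation:
Trace (tracking word):
prefix = 'hello'  # -> prefix = 'hello'
prefix = prefix.upper()  # -> prefix = 'HELLO'
word = prefix[:3]  # -> word = 'HEL'
output = len(word) + len(prefix)  # -> output = 8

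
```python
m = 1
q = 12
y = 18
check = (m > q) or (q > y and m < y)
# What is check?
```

Trace (tracking check):
m = 1  # -> m = 1
q = 12  # -> q = 12
y = 18  # -> y = 18
check = m > q or (q > y and m < y)  # -> check = False

Answer: False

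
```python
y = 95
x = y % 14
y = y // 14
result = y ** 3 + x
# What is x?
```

Answer: 11

Derivation:
Trace (tracking x):
y = 95  # -> y = 95
x = y % 14  # -> x = 11
y = y // 14  # -> y = 6
result = y ** 3 + x  # -> result = 227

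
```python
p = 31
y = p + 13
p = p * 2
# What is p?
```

Trace (tracking p):
p = 31  # -> p = 31
y = p + 13  # -> y = 44
p = p * 2  # -> p = 62

Answer: 62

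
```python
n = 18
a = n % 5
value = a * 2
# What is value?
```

Trace (tracking value):
n = 18  # -> n = 18
a = n % 5  # -> a = 3
value = a * 2  # -> value = 6

Answer: 6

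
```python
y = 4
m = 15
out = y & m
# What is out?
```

Answer: 4

Derivation:
Trace (tracking out):
y = 4  # -> y = 4
m = 15  # -> m = 15
out = y & m  # -> out = 4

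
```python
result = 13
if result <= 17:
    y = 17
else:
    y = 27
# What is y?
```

Trace (tracking y):
result = 13  # -> result = 13
if result <= 17:  # condition is True
    y = 17  # -> y = 17

Answer: 17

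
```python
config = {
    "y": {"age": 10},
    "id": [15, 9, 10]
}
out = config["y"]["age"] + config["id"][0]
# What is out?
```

Trace (tracking out):
config = {'y': {'age': 10}, 'id': [15, 9, 10]}  # -> config = {'y': {'age': 10}, 'id': [15, 9, 10]}
out = config['y']['age'] + config['id'][0]  # -> out = 25

Answer: 25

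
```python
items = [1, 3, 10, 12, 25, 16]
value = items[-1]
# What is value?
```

Answer: 16

Derivation:
Trace (tracking value):
items = [1, 3, 10, 12, 25, 16]  # -> items = [1, 3, 10, 12, 25, 16]
value = items[-1]  # -> value = 16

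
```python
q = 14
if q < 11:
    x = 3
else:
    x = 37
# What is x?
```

Trace (tracking x):
q = 14  # -> q = 14
if q < 11:  # condition is False
else:
    x = 37  # -> x = 37

Answer: 37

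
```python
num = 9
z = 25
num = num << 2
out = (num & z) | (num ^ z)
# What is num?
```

Answer: 36

Derivation:
Trace (tracking num):
num = 9  # -> num = 9
z = 25  # -> z = 25
num = num << 2  # -> num = 36
out = num & z | num ^ z  # -> out = 61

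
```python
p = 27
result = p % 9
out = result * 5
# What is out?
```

Answer: 0

Derivation:
Trace (tracking out):
p = 27  # -> p = 27
result = p % 9  # -> result = 0
out = result * 5  # -> out = 0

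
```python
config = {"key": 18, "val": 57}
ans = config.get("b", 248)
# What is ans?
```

Trace (tracking ans):
config = {'key': 18, 'val': 57}  # -> config = {'key': 18, 'val': 57}
ans = config.get('b', 248)  # -> ans = 248

Answer: 248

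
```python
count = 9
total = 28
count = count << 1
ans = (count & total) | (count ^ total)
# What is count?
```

Trace (tracking count):
count = 9  # -> count = 9
total = 28  # -> total = 28
count = count << 1  # -> count = 18
ans = count & total | count ^ total  # -> ans = 30

Answer: 18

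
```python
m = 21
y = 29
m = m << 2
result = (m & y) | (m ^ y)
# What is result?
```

Trace (tracking result):
m = 21  # -> m = 21
y = 29  # -> y = 29
m = m << 2  # -> m = 84
result = m & y | m ^ y  # -> result = 93

Answer: 93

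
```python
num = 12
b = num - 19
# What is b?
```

Trace (tracking b):
num = 12  # -> num = 12
b = num - 19  # -> b = -7

Answer: -7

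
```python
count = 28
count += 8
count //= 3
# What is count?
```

Trace (tracking count):
count = 28  # -> count = 28
count += 8  # -> count = 36
count //= 3  # -> count = 12

Answer: 12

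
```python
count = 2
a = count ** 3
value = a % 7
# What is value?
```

Answer: 1

Derivation:
Trace (tracking value):
count = 2  # -> count = 2
a = count ** 3  # -> a = 8
value = a % 7  # -> value = 1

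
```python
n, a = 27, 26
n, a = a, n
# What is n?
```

Trace (tracking n):
n, a = (27, 26)  # -> n = 27, a = 26
n, a = (a, n)  # -> n = 26, a = 27

Answer: 26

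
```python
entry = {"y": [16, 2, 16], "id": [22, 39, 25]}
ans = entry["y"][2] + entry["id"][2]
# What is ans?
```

Answer: 41

Derivation:
Trace (tracking ans):
entry = {'y': [16, 2, 16], 'id': [22, 39, 25]}  # -> entry = {'y': [16, 2, 16], 'id': [22, 39, 25]}
ans = entry['y'][2] + entry['id'][2]  # -> ans = 41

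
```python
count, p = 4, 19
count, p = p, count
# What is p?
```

Answer: 4

Derivation:
Trace (tracking p):
count, p = (4, 19)  # -> count = 4, p = 19
count, p = (p, count)  # -> count = 19, p = 4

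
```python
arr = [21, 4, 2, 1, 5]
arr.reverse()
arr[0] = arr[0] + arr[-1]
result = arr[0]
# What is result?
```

Trace (tracking result):
arr = [21, 4, 2, 1, 5]  # -> arr = [21, 4, 2, 1, 5]
arr.reverse()  # -> arr = [5, 1, 2, 4, 21]
arr[0] = arr[0] + arr[-1]  # -> arr = [26, 1, 2, 4, 21]
result = arr[0]  # -> result = 26

Answer: 26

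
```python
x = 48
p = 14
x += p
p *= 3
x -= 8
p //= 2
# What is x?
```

Answer: 54

Derivation:
Trace (tracking x):
x = 48  # -> x = 48
p = 14  # -> p = 14
x += p  # -> x = 62
p *= 3  # -> p = 42
x -= 8  # -> x = 54
p //= 2  # -> p = 21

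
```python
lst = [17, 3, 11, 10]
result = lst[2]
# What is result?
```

Answer: 11

Derivation:
Trace (tracking result):
lst = [17, 3, 11, 10]  # -> lst = [17, 3, 11, 10]
result = lst[2]  # -> result = 11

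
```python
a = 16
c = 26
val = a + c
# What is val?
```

Trace (tracking val):
a = 16  # -> a = 16
c = 26  # -> c = 26
val = a + c  # -> val = 42

Answer: 42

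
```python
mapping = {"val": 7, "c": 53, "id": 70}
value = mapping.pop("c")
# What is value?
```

Answer: 53

Derivation:
Trace (tracking value):
mapping = {'val': 7, 'c': 53, 'id': 70}  # -> mapping = {'val': 7, 'c': 53, 'id': 70}
value = mapping.pop('c')  # -> value = 53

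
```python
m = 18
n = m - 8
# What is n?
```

Answer: 10

Derivation:
Trace (tracking n):
m = 18  # -> m = 18
n = m - 8  # -> n = 10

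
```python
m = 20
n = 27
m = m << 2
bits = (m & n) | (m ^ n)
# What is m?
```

Answer: 80

Derivation:
Trace (tracking m):
m = 20  # -> m = 20
n = 27  # -> n = 27
m = m << 2  # -> m = 80
bits = m & n | m ^ n  # -> bits = 91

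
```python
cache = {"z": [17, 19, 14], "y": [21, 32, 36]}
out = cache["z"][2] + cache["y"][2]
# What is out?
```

Trace (tracking out):
cache = {'z': [17, 19, 14], 'y': [21, 32, 36]}  # -> cache = {'z': [17, 19, 14], 'y': [21, 32, 36]}
out = cache['z'][2] + cache['y'][2]  # -> out = 50

Answer: 50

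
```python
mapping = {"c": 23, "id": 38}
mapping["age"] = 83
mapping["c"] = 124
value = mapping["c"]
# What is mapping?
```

Answer: {'c': 124, 'id': 38, 'age': 83}

Derivation:
Trace (tracking mapping):
mapping = {'c': 23, 'id': 38}  # -> mapping = {'c': 23, 'id': 38}
mapping['age'] = 83  # -> mapping = {'c': 23, 'id': 38, 'age': 83}
mapping['c'] = 124  # -> mapping = {'c': 124, 'id': 38, 'age': 83}
value = mapping['c']  # -> value = 124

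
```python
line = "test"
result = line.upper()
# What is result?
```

Answer: 'TEST'

Derivation:
Trace (tracking result):
line = 'test'  # -> line = 'test'
result = line.upper()  # -> result = 'TEST'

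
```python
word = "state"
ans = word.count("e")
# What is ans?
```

Answer: 1

Derivation:
Trace (tracking ans):
word = 'state'  # -> word = 'state'
ans = word.count('e')  # -> ans = 1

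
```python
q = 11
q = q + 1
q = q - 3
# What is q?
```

Answer: 9

Derivation:
Trace (tracking q):
q = 11  # -> q = 11
q = q + 1  # -> q = 12
q = q - 3  # -> q = 9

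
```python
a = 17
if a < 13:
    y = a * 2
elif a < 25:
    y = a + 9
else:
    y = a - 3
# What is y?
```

Trace (tracking y):
a = 17  # -> a = 17
if a < 13:  # condition is False
elif a < 25:  # condition is True
    y = a + 9  # -> y = 26

Answer: 26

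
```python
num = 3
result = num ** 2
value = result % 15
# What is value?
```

Trace (tracking value):
num = 3  # -> num = 3
result = num ** 2  # -> result = 9
value = result % 15  # -> value = 9

Answer: 9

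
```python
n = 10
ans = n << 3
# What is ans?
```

Trace (tracking ans):
n = 10  # -> n = 10
ans = n << 3  # -> ans = 80

Answer: 80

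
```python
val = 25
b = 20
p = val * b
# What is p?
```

Answer: 500

Derivation:
Trace (tracking p):
val = 25  # -> val = 25
b = 20  # -> b = 20
p = val * b  # -> p = 500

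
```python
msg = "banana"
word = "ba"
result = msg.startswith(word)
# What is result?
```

Trace (tracking result):
msg = 'banana'  # -> msg = 'banana'
word = 'ba'  # -> word = 'ba'
result = msg.startswith(word)  # -> result = True

Answer: True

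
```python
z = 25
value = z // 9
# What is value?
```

Trace (tracking value):
z = 25  # -> z = 25
value = z // 9  # -> value = 2

Answer: 2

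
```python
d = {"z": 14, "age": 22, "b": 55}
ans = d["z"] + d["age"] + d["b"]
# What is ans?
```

Trace (tracking ans):
d = {'z': 14, 'age': 22, 'b': 55}  # -> d = {'z': 14, 'age': 22, 'b': 55}
ans = d['z'] + d['age'] + d['b']  # -> ans = 91

Answer: 91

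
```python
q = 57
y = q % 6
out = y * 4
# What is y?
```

Answer: 3

Derivation:
Trace (tracking y):
q = 57  # -> q = 57
y = q % 6  # -> y = 3
out = y * 4  # -> out = 12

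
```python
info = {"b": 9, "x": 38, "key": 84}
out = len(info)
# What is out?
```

Trace (tracking out):
info = {'b': 9, 'x': 38, 'key': 84}  # -> info = {'b': 9, 'x': 38, 'key': 84}
out = len(info)  # -> out = 3

Answer: 3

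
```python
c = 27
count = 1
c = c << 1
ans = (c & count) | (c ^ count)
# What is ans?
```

Answer: 55

Derivation:
Trace (tracking ans):
c = 27  # -> c = 27
count = 1  # -> count = 1
c = c << 1  # -> c = 54
ans = c & count | c ^ count  # -> ans = 55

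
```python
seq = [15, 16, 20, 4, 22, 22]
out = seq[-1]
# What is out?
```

Trace (tracking out):
seq = [15, 16, 20, 4, 22, 22]  # -> seq = [15, 16, 20, 4, 22, 22]
out = seq[-1]  # -> out = 22

Answer: 22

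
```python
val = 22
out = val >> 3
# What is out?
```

Answer: 2

Derivation:
Trace (tracking out):
val = 22  # -> val = 22
out = val >> 3  # -> out = 2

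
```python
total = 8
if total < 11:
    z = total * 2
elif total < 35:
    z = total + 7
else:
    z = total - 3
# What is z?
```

Answer: 16

Derivation:
Trace (tracking z):
total = 8  # -> total = 8
if total < 11:  # condition is True
    z = total * 2  # -> z = 16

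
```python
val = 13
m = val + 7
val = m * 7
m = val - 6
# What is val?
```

Trace (tracking val):
val = 13  # -> val = 13
m = val + 7  # -> m = 20
val = m * 7  # -> val = 140
m = val - 6  # -> m = 134

Answer: 140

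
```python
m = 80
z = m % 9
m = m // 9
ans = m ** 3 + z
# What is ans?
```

Answer: 520

Derivation:
Trace (tracking ans):
m = 80  # -> m = 80
z = m % 9  # -> z = 8
m = m // 9  # -> m = 8
ans = m ** 3 + z  # -> ans = 520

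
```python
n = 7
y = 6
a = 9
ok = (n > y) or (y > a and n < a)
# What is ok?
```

Answer: True

Derivation:
Trace (tracking ok):
n = 7  # -> n = 7
y = 6  # -> y = 6
a = 9  # -> a = 9
ok = n > y or (y > a and n < a)  # -> ok = True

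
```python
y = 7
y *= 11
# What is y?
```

Answer: 77

Derivation:
Trace (tracking y):
y = 7  # -> y = 7
y *= 11  # -> y = 77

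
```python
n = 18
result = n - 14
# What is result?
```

Trace (tracking result):
n = 18  # -> n = 18
result = n - 14  # -> result = 4

Answer: 4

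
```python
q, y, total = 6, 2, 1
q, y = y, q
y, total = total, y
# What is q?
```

Answer: 2

Derivation:
Trace (tracking q):
q, y, total = (6, 2, 1)  # -> q = 6, y = 2, total = 1
q, y = (y, q)  # -> q = 2, y = 6
y, total = (total, y)  # -> y = 1, total = 6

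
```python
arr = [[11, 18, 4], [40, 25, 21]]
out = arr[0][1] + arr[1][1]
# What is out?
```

Answer: 43

Derivation:
Trace (tracking out):
arr = [[11, 18, 4], [40, 25, 21]]  # -> arr = [[11, 18, 4], [40, 25, 21]]
out = arr[0][1] + arr[1][1]  # -> out = 43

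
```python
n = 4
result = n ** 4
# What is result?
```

Answer: 256

Derivation:
Trace (tracking result):
n = 4  # -> n = 4
result = n ** 4  # -> result = 256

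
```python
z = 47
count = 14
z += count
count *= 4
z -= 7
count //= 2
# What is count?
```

Trace (tracking count):
z = 47  # -> z = 47
count = 14  # -> count = 14
z += count  # -> z = 61
count *= 4  # -> count = 56
z -= 7  # -> z = 54
count //= 2  # -> count = 28

Answer: 28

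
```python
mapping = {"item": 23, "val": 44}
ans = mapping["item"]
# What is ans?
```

Trace (tracking ans):
mapping = {'item': 23, 'val': 44}  # -> mapping = {'item': 23, 'val': 44}
ans = mapping['item']  # -> ans = 23

Answer: 23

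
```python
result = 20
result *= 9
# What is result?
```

Trace (tracking result):
result = 20  # -> result = 20
result *= 9  # -> result = 180

Answer: 180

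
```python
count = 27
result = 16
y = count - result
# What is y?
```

Answer: 11

Derivation:
Trace (tracking y):
count = 27  # -> count = 27
result = 16  # -> result = 16
y = count - result  # -> y = 11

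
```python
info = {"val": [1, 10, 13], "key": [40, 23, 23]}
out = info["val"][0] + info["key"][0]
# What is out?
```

Answer: 41

Derivation:
Trace (tracking out):
info = {'val': [1, 10, 13], 'key': [40, 23, 23]}  # -> info = {'val': [1, 10, 13], 'key': [40, 23, 23]}
out = info['val'][0] + info['key'][0]  # -> out = 41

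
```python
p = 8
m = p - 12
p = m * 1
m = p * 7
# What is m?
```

Trace (tracking m):
p = 8  # -> p = 8
m = p - 12  # -> m = -4
p = m * 1  # -> p = -4
m = p * 7  # -> m = -28

Answer: -28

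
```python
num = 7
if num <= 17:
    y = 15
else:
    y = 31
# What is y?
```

Trace (tracking y):
num = 7  # -> num = 7
if num <= 17:  # condition is True
    y = 15  # -> y = 15

Answer: 15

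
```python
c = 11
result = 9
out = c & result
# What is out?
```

Trace (tracking out):
c = 11  # -> c = 11
result = 9  # -> result = 9
out = c & result  # -> out = 9

Answer: 9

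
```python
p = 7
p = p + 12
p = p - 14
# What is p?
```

Answer: 5

Derivation:
Trace (tracking p):
p = 7  # -> p = 7
p = p + 12  # -> p = 19
p = p - 14  # -> p = 5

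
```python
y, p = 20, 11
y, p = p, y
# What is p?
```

Answer: 20

Derivation:
Trace (tracking p):
y, p = (20, 11)  # -> y = 20, p = 11
y, p = (p, y)  # -> y = 11, p = 20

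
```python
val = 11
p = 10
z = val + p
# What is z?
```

Trace (tracking z):
val = 11  # -> val = 11
p = 10  # -> p = 10
z = val + p  # -> z = 21

Answer: 21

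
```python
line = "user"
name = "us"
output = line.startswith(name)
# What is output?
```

Trace (tracking output):
line = 'user'  # -> line = 'user'
name = 'us'  # -> name = 'us'
output = line.startswith(name)  # -> output = True

Answer: True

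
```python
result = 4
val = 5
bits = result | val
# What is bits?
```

Trace (tracking bits):
result = 4  # -> result = 4
val = 5  # -> val = 5
bits = result | val  # -> bits = 5

Answer: 5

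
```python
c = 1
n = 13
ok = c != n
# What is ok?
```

Answer: True

Derivation:
Trace (tracking ok):
c = 1  # -> c = 1
n = 13  # -> n = 13
ok = c != n  # -> ok = True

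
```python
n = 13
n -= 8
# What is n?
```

Answer: 5

Derivation:
Trace (tracking n):
n = 13  # -> n = 13
n -= 8  # -> n = 5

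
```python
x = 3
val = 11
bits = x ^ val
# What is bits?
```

Answer: 8

Derivation:
Trace (tracking bits):
x = 3  # -> x = 3
val = 11  # -> val = 11
bits = x ^ val  # -> bits = 8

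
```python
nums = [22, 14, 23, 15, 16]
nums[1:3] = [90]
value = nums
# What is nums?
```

Trace (tracking nums):
nums = [22, 14, 23, 15, 16]  # -> nums = [22, 14, 23, 15, 16]
nums[1:3] = [90]  # -> nums = [22, 90, 15, 16]
value = nums  # -> value = [22, 90, 15, 16]

Answer: [22, 90, 15, 16]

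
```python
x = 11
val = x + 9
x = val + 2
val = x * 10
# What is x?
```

Answer: 22

Derivation:
Trace (tracking x):
x = 11  # -> x = 11
val = x + 9  # -> val = 20
x = val + 2  # -> x = 22
val = x * 10  # -> val = 220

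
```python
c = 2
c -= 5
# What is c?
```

Trace (tracking c):
c = 2  # -> c = 2
c -= 5  # -> c = -3

Answer: -3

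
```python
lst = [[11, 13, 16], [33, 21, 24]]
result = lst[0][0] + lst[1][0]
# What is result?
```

Answer: 44

Derivation:
Trace (tracking result):
lst = [[11, 13, 16], [33, 21, 24]]  # -> lst = [[11, 13, 16], [33, 21, 24]]
result = lst[0][0] + lst[1][0]  # -> result = 44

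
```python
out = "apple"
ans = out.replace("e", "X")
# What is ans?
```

Trace (tracking ans):
out = 'apple'  # -> out = 'apple'
ans = out.replace('e', 'X')  # -> ans = 'applX'

Answer: 'applX'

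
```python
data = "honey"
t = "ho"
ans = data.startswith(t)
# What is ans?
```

Trace (tracking ans):
data = 'honey'  # -> data = 'honey'
t = 'ho'  # -> t = 'ho'
ans = data.startswith(t)  # -> ans = True

Answer: True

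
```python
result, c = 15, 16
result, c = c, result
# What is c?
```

Trace (tracking c):
result, c = (15, 16)  # -> result = 15, c = 16
result, c = (c, result)  # -> result = 16, c = 15

Answer: 15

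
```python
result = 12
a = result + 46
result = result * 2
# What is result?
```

Trace (tracking result):
result = 12  # -> result = 12
a = result + 46  # -> a = 58
result = result * 2  # -> result = 24

Answer: 24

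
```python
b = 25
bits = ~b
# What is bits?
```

Answer: -26

Derivation:
Trace (tracking bits):
b = 25  # -> b = 25
bits = ~b  # -> bits = -26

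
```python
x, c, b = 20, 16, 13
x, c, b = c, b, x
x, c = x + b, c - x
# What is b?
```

Trace (tracking b):
x, c, b = (20, 16, 13)  # -> x = 20, c = 16, b = 13
x, c, b = (c, b, x)  # -> x = 16, c = 13, b = 20
x, c = (x + b, c - x)  # -> x = 36, c = -3

Answer: 20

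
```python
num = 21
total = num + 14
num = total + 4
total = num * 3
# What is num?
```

Answer: 39

Derivation:
Trace (tracking num):
num = 21  # -> num = 21
total = num + 14  # -> total = 35
num = total + 4  # -> num = 39
total = num * 3  # -> total = 117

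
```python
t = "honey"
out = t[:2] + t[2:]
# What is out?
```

Trace (tracking out):
t = 'honey'  # -> t = 'honey'
out = t[:2] + t[2:]  # -> out = 'honey'

Answer: 'honey'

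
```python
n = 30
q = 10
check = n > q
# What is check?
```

Answer: True

Derivation:
Trace (tracking check):
n = 30  # -> n = 30
q = 10  # -> q = 10
check = n > q  # -> check = True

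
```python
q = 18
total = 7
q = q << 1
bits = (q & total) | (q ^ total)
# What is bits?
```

Answer: 39

Derivation:
Trace (tracking bits):
q = 18  # -> q = 18
total = 7  # -> total = 7
q = q << 1  # -> q = 36
bits = q & total | q ^ total  # -> bits = 39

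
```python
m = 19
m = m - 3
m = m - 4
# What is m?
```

Trace (tracking m):
m = 19  # -> m = 19
m = m - 3  # -> m = 16
m = m - 4  # -> m = 12

Answer: 12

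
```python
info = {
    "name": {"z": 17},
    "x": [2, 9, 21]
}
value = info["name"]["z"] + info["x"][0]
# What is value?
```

Trace (tracking value):
info = {'name': {'z': 17}, 'x': [2, 9, 21]}  # -> info = {'name': {'z': 17}, 'x': [2, 9, 21]}
value = info['name']['z'] + info['x'][0]  # -> value = 19

Answer: 19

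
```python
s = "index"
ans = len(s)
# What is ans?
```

Trace (tracking ans):
s = 'index'  # -> s = 'index'
ans = len(s)  # -> ans = 5

Answer: 5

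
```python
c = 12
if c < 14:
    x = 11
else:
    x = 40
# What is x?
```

Answer: 11

Derivation:
Trace (tracking x):
c = 12  # -> c = 12
if c < 14:  # condition is True
    x = 11  # -> x = 11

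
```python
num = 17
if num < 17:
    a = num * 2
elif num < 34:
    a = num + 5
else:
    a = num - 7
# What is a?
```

Trace (tracking a):
num = 17  # -> num = 17
if num < 17:  # condition is False
elif num < 34:  # condition is True
    a = num + 5  # -> a = 22

Answer: 22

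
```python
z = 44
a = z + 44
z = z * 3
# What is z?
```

Answer: 132

Derivation:
Trace (tracking z):
z = 44  # -> z = 44
a = z + 44  # -> a = 88
z = z * 3  # -> z = 132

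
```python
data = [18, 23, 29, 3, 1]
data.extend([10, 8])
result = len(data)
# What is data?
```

Answer: [18, 23, 29, 3, 1, 10, 8]

Derivation:
Trace (tracking data):
data = [18, 23, 29, 3, 1]  # -> data = [18, 23, 29, 3, 1]
data.extend([10, 8])  # -> data = [18, 23, 29, 3, 1, 10, 8]
result = len(data)  # -> result = 7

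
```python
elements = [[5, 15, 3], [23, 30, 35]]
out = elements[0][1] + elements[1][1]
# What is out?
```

Answer: 45

Derivation:
Trace (tracking out):
elements = [[5, 15, 3], [23, 30, 35]]  # -> elements = [[5, 15, 3], [23, 30, 35]]
out = elements[0][1] + elements[1][1]  # -> out = 45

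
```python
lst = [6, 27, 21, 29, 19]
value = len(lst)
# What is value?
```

Answer: 5

Derivation:
Trace (tracking value):
lst = [6, 27, 21, 29, 19]  # -> lst = [6, 27, 21, 29, 19]
value = len(lst)  # -> value = 5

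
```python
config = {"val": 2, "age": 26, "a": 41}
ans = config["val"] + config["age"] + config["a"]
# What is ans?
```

Trace (tracking ans):
config = {'val': 2, 'age': 26, 'a': 41}  # -> config = {'val': 2, 'age': 26, 'a': 41}
ans = config['val'] + config['age'] + config['a']  # -> ans = 69

Answer: 69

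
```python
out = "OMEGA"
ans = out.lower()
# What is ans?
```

Answer: 'omega'

Derivation:
Trace (tracking ans):
out = 'OMEGA'  # -> out = 'OMEGA'
ans = out.lower()  # -> ans = 'omega'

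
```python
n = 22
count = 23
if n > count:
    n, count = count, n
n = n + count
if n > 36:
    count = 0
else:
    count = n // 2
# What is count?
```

Trace (tracking count):
n = 22  # -> n = 22
count = 23  # -> count = 23
if n > count:  # condition is False
n = n + count  # -> n = 45
if n > 36:  # condition is True
    count = 0  # -> count = 0

Answer: 0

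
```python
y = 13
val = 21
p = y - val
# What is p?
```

Trace (tracking p):
y = 13  # -> y = 13
val = 21  # -> val = 21
p = y - val  # -> p = -8

Answer: -8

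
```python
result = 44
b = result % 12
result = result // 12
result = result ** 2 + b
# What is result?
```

Trace (tracking result):
result = 44  # -> result = 44
b = result % 12  # -> b = 8
result = result // 12  # -> result = 3
result = result ** 2 + b  # -> result = 17

Answer: 17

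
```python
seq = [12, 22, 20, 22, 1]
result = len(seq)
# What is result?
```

Trace (tracking result):
seq = [12, 22, 20, 22, 1]  # -> seq = [12, 22, 20, 22, 1]
result = len(seq)  # -> result = 5

Answer: 5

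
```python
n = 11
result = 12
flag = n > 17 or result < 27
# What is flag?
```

Trace (tracking flag):
n = 11  # -> n = 11
result = 12  # -> result = 12
flag = n > 17 or result < 27  # -> flag = True

Answer: True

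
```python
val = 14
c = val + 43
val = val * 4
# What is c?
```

Trace (tracking c):
val = 14  # -> val = 14
c = val + 43  # -> c = 57
val = val * 4  # -> val = 56

Answer: 57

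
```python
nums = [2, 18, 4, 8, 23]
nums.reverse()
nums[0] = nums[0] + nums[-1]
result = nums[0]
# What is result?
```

Trace (tracking result):
nums = [2, 18, 4, 8, 23]  # -> nums = [2, 18, 4, 8, 23]
nums.reverse()  # -> nums = [23, 8, 4, 18, 2]
nums[0] = nums[0] + nums[-1]  # -> nums = [25, 8, 4, 18, 2]
result = nums[0]  # -> result = 25

Answer: 25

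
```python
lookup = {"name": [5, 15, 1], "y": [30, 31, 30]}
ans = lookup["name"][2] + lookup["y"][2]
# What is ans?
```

Trace (tracking ans):
lookup = {'name': [5, 15, 1], 'y': [30, 31, 30]}  # -> lookup = {'name': [5, 15, 1], 'y': [30, 31, 30]}
ans = lookup['name'][2] + lookup['y'][2]  # -> ans = 31

Answer: 31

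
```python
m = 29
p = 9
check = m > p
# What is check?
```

Answer: True

Derivation:
Trace (tracking check):
m = 29  # -> m = 29
p = 9  # -> p = 9
check = m > p  # -> check = True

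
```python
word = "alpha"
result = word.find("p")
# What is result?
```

Trace (tracking result):
word = 'alpha'  # -> word = 'alpha'
result = word.find('p')  # -> result = 2

Answer: 2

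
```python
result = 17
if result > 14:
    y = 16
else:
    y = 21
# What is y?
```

Trace (tracking y):
result = 17  # -> result = 17
if result > 14:  # condition is True
    y = 16  # -> y = 16

Answer: 16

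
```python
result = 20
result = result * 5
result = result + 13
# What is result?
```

Answer: 113

Derivation:
Trace (tracking result):
result = 20  # -> result = 20
result = result * 5  # -> result = 100
result = result + 13  # -> result = 113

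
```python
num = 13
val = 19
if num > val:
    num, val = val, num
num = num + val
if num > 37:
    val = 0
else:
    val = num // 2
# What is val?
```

Trace (tracking val):
num = 13  # -> num = 13
val = 19  # -> val = 19
if num > val:  # condition is False
num = num + val  # -> num = 32
if num > 37:  # condition is False
else:
    val = num // 2  # -> val = 16

Answer: 16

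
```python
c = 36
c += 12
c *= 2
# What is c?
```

Answer: 96

Derivation:
Trace (tracking c):
c = 36  # -> c = 36
c += 12  # -> c = 48
c *= 2  # -> c = 96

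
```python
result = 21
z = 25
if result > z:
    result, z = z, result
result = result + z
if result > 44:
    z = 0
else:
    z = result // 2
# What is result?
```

Answer: 46

Derivation:
Trace (tracking result):
result = 21  # -> result = 21
z = 25  # -> z = 25
if result > z:  # condition is False
result = result + z  # -> result = 46
if result > 44:  # condition is True
    z = 0  # -> z = 0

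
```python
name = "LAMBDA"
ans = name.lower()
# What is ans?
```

Trace (tracking ans):
name = 'LAMBDA'  # -> name = 'LAMBDA'
ans = name.lower()  # -> ans = 'lambda'

Answer: 'lambda'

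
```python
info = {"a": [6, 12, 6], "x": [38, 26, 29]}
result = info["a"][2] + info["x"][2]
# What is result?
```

Trace (tracking result):
info = {'a': [6, 12, 6], 'x': [38, 26, 29]}  # -> info = {'a': [6, 12, 6], 'x': [38, 26, 29]}
result = info['a'][2] + info['x'][2]  # -> result = 35

Answer: 35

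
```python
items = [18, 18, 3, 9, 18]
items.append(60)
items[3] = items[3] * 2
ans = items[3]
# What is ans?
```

Trace (tracking ans):
items = [18, 18, 3, 9, 18]  # -> items = [18, 18, 3, 9, 18]
items.append(60)  # -> items = [18, 18, 3, 9, 18, 60]
items[3] = items[3] * 2  # -> items = [18, 18, 3, 18, 18, 60]
ans = items[3]  # -> ans = 18

Answer: 18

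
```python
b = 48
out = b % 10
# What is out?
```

Trace (tracking out):
b = 48  # -> b = 48
out = b % 10  # -> out = 8

Answer: 8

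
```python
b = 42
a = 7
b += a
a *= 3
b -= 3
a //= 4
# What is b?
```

Answer: 46

Derivation:
Trace (tracking b):
b = 42  # -> b = 42
a = 7  # -> a = 7
b += a  # -> b = 49
a *= 3  # -> a = 21
b -= 3  # -> b = 46
a //= 4  # -> a = 5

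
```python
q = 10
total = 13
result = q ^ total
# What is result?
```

Trace (tracking result):
q = 10  # -> q = 10
total = 13  # -> total = 13
result = q ^ total  # -> result = 7

Answer: 7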